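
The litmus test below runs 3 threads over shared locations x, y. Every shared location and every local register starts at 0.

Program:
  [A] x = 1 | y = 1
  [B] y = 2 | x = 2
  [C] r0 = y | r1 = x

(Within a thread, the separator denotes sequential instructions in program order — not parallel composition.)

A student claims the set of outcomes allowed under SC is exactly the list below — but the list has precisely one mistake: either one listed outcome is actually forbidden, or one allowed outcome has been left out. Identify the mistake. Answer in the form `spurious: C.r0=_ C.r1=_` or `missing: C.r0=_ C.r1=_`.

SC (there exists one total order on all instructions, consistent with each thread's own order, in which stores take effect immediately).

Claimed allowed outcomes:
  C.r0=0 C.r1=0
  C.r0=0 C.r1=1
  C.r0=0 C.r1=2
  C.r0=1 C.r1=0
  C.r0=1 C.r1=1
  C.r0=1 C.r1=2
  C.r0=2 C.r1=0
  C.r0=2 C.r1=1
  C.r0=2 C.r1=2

spurious: C.r0=1 C.r1=0

outcome vector order: (C.r0,C.r1)
under SC → <0 0>; <0 1>; <0 2>; <1 1>; <1 2>; <2 0>; <2 1>; <2 2>
claimed∖SC = {<1 0>}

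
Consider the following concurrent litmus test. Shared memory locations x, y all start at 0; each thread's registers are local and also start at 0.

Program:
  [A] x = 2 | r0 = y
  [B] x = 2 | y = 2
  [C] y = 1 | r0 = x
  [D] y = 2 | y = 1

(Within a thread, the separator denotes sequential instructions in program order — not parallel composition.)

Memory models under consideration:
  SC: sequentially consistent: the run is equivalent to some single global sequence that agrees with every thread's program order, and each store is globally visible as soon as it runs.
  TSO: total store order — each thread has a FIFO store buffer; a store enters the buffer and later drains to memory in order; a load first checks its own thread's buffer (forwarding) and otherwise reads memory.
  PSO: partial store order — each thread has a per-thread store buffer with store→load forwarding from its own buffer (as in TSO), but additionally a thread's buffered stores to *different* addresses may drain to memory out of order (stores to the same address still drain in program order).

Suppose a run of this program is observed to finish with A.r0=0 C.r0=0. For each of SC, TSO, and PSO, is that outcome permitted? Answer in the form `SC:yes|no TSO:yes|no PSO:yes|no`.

SC:no TSO:yes PSO:yes

outcome vector order: (A.r0,C.r0)
under SC → 0/2; 1/0; 1/2; 2/0; 2/2
under TSO → 0/0; 0/2; 1/0; 1/2; 2/0; 2/2
under PSO → 0/0; 0/2; 1/0; 1/2; 2/0; 2/2
target 0/0 ∈ {TSO,PSO}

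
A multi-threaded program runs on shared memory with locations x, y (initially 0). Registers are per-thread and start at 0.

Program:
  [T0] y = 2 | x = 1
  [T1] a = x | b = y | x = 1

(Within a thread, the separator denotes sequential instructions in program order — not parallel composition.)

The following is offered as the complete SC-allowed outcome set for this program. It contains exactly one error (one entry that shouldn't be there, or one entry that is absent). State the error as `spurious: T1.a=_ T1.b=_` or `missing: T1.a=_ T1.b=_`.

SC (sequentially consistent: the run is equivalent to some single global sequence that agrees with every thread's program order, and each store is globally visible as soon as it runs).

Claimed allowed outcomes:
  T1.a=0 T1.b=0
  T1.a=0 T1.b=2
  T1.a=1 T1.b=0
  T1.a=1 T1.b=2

outcome vector order: (T1.a,T1.b)
under SC → 00, 02, 12
claimed∖SC = {10}

spurious: T1.a=1 T1.b=0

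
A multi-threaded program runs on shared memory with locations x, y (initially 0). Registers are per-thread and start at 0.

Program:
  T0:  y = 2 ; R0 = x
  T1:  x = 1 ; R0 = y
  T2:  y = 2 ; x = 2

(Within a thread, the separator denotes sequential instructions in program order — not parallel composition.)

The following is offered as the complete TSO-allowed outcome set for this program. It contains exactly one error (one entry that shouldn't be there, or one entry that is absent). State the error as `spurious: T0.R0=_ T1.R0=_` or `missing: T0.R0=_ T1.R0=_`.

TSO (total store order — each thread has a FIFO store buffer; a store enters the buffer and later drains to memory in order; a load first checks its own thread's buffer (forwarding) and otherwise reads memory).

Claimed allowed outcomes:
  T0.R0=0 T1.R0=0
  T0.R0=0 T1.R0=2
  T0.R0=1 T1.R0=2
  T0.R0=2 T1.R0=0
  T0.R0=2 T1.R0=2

outcome vector order: (T0.R0,T1.R0)
under TSO → 00; 02; 10; 12; 20; 22
TSO∖claimed = {10}

missing: T0.R0=1 T1.R0=0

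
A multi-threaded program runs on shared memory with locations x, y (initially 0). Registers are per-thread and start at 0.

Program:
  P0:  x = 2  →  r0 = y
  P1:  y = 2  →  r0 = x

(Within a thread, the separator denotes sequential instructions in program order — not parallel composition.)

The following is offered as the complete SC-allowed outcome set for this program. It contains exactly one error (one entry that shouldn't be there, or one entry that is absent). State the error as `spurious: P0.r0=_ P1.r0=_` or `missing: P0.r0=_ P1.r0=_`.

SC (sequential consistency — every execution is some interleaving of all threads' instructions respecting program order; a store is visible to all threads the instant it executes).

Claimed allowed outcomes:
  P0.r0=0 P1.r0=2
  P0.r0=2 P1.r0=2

outcome vector order: (P0.r0,P1.r0)
SC (3): 0/2, 2/0, 2/2
SC∖claimed = {2/0}

missing: P0.r0=2 P1.r0=0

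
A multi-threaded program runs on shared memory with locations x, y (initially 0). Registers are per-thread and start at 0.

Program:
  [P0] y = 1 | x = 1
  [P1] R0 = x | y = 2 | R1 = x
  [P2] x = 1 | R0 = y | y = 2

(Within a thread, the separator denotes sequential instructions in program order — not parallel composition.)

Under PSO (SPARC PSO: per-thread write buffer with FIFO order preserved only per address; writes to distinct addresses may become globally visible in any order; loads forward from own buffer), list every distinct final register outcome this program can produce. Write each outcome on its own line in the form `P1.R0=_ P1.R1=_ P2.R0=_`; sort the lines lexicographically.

P1.R0=0 P1.R1=0 P2.R0=0
P1.R0=0 P1.R1=0 P2.R0=1
P1.R0=0 P1.R1=0 P2.R0=2
P1.R0=0 P1.R1=1 P2.R0=0
P1.R0=0 P1.R1=1 P2.R0=1
P1.R0=0 P1.R1=1 P2.R0=2
P1.R0=1 P1.R1=1 P2.R0=0
P1.R0=1 P1.R1=1 P2.R0=1
P1.R0=1 P1.R1=1 P2.R0=2

outcome vector order: (P1.R0,P1.R1,P2.R0)
|PSO outcomes| = 9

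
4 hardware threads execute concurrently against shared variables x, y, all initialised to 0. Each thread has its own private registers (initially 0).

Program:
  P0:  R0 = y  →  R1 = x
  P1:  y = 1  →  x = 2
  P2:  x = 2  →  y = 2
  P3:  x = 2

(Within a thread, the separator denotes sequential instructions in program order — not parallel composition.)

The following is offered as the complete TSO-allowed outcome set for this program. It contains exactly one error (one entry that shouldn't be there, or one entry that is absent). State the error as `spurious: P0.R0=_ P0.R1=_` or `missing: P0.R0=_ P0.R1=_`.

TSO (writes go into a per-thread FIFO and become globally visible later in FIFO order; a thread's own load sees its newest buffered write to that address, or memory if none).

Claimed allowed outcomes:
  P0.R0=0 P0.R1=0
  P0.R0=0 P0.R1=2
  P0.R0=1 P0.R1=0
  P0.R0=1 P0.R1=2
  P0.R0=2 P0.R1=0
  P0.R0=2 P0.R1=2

outcome vector order: (P0.R0,P0.R1)
under TSO → <0 0> <0 2> <1 0> <1 2> <2 2>
claimed∖TSO = {<2 0>}

spurious: P0.R0=2 P0.R1=0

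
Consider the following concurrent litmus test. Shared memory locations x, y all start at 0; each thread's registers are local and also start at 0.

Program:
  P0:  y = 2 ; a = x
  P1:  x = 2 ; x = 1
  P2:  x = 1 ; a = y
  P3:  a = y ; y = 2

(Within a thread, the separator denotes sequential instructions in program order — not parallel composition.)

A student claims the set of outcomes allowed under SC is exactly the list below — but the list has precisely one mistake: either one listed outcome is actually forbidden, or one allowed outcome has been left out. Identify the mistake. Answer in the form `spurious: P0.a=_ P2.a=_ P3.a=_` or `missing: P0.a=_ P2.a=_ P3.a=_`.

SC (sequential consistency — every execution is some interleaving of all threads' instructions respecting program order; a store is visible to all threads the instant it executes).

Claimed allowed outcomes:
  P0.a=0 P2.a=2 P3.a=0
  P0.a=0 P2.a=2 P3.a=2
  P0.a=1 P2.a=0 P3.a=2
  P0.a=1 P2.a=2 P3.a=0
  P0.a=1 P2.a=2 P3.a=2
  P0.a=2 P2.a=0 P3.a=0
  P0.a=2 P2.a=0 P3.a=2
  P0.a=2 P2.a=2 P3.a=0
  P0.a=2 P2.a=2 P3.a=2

missing: P0.a=1 P2.a=0 P3.a=0

outcome vector order: (P0.a,P2.a,P3.a)
SC: 10 outcomes — {0/2/0, 0/2/2, 1/0/0, 1/0/2, 1/2/0, 1/2/2, 2/0/0, 2/0/2, 2/2/0, 2/2/2}
SC∖claimed = {1/0/0}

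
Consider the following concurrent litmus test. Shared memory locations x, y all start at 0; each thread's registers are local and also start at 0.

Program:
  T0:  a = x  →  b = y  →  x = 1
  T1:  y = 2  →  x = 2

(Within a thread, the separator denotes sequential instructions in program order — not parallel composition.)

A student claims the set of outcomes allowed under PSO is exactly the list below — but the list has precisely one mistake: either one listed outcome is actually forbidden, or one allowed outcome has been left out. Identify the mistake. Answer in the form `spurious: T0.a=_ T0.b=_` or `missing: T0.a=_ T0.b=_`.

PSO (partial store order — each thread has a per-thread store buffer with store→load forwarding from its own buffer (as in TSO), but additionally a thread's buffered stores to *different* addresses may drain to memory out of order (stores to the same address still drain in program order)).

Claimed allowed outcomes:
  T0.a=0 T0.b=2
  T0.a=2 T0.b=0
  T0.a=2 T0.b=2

missing: T0.a=0 T0.b=0

outcome vector order: (T0.a,T0.b)
under PSO → 00 02 20 22
PSO∖claimed = {00}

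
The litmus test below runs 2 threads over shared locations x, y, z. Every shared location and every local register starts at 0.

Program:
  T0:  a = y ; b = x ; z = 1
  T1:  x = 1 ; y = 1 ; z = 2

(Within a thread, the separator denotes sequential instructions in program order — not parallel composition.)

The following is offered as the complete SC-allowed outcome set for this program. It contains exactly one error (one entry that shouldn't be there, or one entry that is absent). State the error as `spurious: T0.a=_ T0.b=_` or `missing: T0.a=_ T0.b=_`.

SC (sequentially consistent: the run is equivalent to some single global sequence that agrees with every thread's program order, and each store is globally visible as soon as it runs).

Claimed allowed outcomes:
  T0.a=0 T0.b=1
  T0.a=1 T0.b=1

outcome vector order: (T0.a,T0.b)
SC: 3 outcomes — {00, 01, 11}
SC∖claimed = {00}

missing: T0.a=0 T0.b=0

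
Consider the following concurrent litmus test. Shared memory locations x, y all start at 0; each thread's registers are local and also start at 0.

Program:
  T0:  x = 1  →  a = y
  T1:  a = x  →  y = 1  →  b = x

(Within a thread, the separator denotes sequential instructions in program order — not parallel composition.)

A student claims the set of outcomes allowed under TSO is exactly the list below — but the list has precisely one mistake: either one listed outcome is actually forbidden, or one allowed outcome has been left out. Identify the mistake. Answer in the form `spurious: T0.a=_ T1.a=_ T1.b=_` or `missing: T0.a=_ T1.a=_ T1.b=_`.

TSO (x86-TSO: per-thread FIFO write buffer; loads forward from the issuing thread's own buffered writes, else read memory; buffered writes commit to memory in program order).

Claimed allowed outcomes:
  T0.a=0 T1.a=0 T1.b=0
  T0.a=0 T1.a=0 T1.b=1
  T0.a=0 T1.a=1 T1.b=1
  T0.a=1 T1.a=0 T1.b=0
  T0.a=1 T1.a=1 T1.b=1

missing: T0.a=1 T1.a=0 T1.b=1

outcome vector order: (T0.a,T1.a,T1.b)
TSO: 6 outcomes — {(0,0,0) (0,0,1) (0,1,1) (1,0,0) (1,0,1) (1,1,1)}
TSO∖claimed = {(1,0,1)}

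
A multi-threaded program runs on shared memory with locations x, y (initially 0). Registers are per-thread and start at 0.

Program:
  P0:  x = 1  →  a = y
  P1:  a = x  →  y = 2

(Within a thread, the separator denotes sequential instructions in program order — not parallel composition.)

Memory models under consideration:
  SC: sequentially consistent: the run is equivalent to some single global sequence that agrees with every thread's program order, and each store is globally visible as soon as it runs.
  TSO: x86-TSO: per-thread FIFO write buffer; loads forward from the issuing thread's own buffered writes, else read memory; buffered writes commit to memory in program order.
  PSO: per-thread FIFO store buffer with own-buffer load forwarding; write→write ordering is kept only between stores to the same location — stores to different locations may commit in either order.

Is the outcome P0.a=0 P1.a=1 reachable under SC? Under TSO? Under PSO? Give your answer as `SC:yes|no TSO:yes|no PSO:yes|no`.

SC:yes TSO:yes PSO:yes

outcome vector order: (P0.a,P1.a)
SC (4): 00; 01; 20; 21
TSO (4): 00; 01; 20; 21
PSO (4): 00; 01; 20; 21
target 01 ∈ {SC,TSO,PSO}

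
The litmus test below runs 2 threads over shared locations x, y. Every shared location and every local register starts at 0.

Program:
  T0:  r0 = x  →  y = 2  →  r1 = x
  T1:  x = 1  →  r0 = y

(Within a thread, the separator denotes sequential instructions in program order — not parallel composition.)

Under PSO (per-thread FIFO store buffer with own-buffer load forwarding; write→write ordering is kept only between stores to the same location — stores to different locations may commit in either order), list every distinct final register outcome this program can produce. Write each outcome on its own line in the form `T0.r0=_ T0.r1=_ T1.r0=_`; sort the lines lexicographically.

outcome vector order: (T0.r0,T0.r1,T1.r0)
|PSO outcomes| = 6

T0.r0=0 T0.r1=0 T1.r0=0
T0.r0=0 T0.r1=0 T1.r0=2
T0.r0=0 T0.r1=1 T1.r0=0
T0.r0=0 T0.r1=1 T1.r0=2
T0.r0=1 T0.r1=1 T1.r0=0
T0.r0=1 T0.r1=1 T1.r0=2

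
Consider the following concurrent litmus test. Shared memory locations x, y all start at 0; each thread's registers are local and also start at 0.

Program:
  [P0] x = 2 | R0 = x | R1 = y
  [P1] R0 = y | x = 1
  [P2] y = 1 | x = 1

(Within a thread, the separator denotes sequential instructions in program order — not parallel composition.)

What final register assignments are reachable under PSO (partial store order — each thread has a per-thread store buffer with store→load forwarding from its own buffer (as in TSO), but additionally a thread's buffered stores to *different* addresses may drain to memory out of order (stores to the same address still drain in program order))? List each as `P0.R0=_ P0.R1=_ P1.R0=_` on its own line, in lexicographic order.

P0.R0=1 P0.R1=0 P1.R0=0
P0.R0=1 P0.R1=0 P1.R0=1
P0.R0=1 P0.R1=1 P1.R0=0
P0.R0=1 P0.R1=1 P1.R0=1
P0.R0=2 P0.R1=0 P1.R0=0
P0.R0=2 P0.R1=0 P1.R0=1
P0.R0=2 P0.R1=1 P1.R0=0
P0.R0=2 P0.R1=1 P1.R0=1

outcome vector order: (P0.R0,P0.R1,P1.R0)
|PSO outcomes| = 8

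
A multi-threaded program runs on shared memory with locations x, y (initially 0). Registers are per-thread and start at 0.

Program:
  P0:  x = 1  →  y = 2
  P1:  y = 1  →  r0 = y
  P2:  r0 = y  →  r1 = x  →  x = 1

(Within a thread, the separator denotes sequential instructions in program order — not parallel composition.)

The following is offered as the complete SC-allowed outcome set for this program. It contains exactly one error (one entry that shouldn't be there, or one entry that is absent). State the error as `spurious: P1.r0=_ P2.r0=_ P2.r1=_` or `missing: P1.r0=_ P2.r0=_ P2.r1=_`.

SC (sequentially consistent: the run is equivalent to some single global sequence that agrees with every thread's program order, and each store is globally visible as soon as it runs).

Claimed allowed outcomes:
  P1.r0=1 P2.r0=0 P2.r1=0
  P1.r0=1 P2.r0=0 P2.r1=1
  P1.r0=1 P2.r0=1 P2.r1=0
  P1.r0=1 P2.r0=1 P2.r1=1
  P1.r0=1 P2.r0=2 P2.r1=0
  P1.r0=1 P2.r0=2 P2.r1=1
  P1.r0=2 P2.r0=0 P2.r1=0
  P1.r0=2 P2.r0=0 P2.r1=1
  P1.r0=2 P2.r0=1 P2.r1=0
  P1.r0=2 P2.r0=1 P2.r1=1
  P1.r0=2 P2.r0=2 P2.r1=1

outcome vector order: (P1.r0,P2.r0,P2.r1)
SC (10): 100; 101; 110; 111; 121; 200; 201; 210; 211; 221
claimed∖SC = {120}

spurious: P1.r0=1 P2.r0=2 P2.r1=0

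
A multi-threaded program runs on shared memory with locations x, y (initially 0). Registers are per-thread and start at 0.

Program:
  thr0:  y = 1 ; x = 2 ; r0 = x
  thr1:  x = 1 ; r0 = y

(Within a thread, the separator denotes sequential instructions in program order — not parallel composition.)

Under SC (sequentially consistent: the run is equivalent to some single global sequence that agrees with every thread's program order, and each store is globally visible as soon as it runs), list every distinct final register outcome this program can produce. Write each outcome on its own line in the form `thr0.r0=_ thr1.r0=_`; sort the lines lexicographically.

outcome vector order: (thr0.r0,thr1.r0)
|SC outcomes| = 3

thr0.r0=1 thr1.r0=1
thr0.r0=2 thr1.r0=0
thr0.r0=2 thr1.r0=1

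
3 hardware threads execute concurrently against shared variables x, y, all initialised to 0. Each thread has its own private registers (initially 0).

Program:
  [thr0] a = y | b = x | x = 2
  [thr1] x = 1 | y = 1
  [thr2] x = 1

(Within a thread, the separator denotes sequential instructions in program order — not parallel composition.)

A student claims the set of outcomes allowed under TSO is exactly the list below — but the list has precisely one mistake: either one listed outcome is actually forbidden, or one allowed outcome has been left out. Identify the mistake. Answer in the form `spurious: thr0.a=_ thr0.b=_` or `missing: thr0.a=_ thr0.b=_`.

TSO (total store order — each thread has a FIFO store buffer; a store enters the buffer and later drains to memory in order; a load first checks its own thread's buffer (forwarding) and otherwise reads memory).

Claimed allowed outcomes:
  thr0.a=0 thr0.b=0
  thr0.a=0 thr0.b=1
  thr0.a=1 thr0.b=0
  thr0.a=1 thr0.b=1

spurious: thr0.a=1 thr0.b=0

outcome vector order: (thr0.a,thr0.b)
TSO: 3 outcomes — {(0,0) (0,1) (1,1)}
claimed∖TSO = {(1,0)}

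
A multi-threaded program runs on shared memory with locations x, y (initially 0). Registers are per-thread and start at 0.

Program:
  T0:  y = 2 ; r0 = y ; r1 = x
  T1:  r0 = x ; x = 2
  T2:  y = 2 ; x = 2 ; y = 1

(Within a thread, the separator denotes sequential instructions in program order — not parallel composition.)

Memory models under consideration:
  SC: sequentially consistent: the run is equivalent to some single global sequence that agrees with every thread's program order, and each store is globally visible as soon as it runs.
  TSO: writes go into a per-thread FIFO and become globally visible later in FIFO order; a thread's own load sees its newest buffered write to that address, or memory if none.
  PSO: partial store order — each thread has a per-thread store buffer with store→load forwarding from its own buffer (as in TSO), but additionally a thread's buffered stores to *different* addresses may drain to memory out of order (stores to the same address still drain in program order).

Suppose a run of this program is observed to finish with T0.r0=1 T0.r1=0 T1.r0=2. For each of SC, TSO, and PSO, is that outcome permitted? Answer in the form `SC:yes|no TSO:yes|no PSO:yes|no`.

SC:no TSO:no PSO:yes

outcome vector order: (T0.r0,T0.r1,T1.r0)
under SC → 120, 122, 200, 202, 220, 222
under TSO → 120, 122, 200, 202, 220, 222
under PSO → 100, 102, 120, 122, 200, 202, 220, 222
target 102 ∈ {PSO}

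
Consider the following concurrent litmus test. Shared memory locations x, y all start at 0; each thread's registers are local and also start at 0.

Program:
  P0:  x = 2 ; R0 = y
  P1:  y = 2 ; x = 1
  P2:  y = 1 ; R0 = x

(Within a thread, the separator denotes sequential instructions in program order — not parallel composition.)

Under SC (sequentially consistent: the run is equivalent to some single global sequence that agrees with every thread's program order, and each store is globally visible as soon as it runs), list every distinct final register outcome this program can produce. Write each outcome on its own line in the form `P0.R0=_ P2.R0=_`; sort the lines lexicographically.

outcome vector order: (P0.R0,P2.R0)
|SC outcomes| = 8

P0.R0=0 P2.R0=1
P0.R0=0 P2.R0=2
P0.R0=1 P2.R0=0
P0.R0=1 P2.R0=1
P0.R0=1 P2.R0=2
P0.R0=2 P2.R0=0
P0.R0=2 P2.R0=1
P0.R0=2 P2.R0=2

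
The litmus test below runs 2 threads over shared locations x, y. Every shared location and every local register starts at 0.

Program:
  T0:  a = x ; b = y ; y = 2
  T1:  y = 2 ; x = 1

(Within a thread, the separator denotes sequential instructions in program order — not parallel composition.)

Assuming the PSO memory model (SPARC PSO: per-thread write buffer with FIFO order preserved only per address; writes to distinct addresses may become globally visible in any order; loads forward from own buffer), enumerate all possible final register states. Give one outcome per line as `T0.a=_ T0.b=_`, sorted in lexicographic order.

outcome vector order: (T0.a,T0.b)
|PSO outcomes| = 4

T0.a=0 T0.b=0
T0.a=0 T0.b=2
T0.a=1 T0.b=0
T0.a=1 T0.b=2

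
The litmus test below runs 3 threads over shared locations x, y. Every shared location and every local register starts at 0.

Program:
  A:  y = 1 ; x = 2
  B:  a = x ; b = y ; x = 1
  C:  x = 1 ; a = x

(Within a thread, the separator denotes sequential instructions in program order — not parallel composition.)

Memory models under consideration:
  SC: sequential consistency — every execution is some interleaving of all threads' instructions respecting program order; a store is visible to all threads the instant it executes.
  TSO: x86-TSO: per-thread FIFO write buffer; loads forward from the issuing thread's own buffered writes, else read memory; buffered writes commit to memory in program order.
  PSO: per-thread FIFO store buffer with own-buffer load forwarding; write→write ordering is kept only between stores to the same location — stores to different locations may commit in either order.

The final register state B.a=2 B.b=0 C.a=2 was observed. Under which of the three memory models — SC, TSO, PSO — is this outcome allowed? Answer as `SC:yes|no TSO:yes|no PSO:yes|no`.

SC:no TSO:no PSO:yes

outcome vector order: (B.a,B.b,C.a)
[SC] allowed = {<0 0 1> <0 0 2> <0 1 1> <0 1 2> <1 0 1> <1 0 2> <1 1 1> <1 1 2> <2 1 1> <2 1 2>}
[TSO] allowed = {<0 0 1> <0 0 2> <0 1 1> <0 1 2> <1 0 1> <1 0 2> <1 1 1> <1 1 2> <2 1 1> <2 1 2>}
[PSO] allowed = {<0 0 1> <0 0 2> <0 1 1> <0 1 2> <1 0 1> <1 0 2> <1 1 1> <1 1 2> <2 0 1> <2 0 2> <2 1 1> <2 1 2>}
target <2 0 2> ∈ {PSO}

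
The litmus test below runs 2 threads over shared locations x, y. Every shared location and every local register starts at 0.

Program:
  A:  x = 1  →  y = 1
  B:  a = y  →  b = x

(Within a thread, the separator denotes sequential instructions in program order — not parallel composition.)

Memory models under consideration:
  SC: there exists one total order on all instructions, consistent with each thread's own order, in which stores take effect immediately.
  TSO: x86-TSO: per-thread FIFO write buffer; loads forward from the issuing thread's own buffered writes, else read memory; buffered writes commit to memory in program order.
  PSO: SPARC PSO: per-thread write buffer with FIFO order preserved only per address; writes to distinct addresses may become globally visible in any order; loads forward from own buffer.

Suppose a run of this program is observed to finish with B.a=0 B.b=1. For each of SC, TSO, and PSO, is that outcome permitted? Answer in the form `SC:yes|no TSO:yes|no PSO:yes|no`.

outcome vector order: (B.a,B.b)
under SC → 00, 01, 11
under TSO → 00, 01, 11
under PSO → 00, 01, 10, 11
target 01 ∈ {SC,TSO,PSO}

SC:yes TSO:yes PSO:yes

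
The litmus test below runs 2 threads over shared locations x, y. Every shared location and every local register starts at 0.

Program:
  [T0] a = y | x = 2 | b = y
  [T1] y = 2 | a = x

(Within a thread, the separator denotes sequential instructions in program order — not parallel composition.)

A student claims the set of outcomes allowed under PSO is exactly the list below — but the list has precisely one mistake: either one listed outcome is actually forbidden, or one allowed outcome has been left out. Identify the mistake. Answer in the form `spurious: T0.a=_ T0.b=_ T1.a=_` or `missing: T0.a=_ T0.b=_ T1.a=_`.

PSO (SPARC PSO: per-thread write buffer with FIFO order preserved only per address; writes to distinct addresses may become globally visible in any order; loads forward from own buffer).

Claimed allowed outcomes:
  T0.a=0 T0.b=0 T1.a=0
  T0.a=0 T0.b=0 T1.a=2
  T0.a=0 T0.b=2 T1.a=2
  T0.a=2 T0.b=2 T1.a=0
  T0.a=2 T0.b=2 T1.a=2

missing: T0.a=0 T0.b=2 T1.a=0

outcome vector order: (T0.a,T0.b,T1.a)
under PSO → <0 0 0> <0 0 2> <0 2 0> <0 2 2> <2 2 0> <2 2 2>
PSO∖claimed = {<0 2 0>}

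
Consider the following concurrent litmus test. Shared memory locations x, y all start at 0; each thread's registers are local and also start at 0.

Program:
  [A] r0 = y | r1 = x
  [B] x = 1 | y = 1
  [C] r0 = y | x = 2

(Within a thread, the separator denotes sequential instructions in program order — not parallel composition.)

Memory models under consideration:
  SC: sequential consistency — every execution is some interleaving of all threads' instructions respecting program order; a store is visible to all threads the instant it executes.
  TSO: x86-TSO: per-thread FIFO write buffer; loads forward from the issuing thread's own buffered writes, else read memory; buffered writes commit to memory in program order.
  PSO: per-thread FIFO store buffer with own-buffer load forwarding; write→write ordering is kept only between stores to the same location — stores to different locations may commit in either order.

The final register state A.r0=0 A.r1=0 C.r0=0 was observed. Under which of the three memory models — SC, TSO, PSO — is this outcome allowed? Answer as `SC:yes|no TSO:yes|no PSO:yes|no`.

outcome vector order: (A.r0,A.r1,C.r0)
[SC] allowed = {0/0/0 0/0/1 0/1/0 0/1/1 0/2/0 0/2/1 1/1/0 1/1/1 1/2/0 1/2/1}
[TSO] allowed = {0/0/0 0/0/1 0/1/0 0/1/1 0/2/0 0/2/1 1/1/0 1/1/1 1/2/0 1/2/1}
[PSO] allowed = {0/0/0 0/0/1 0/1/0 0/1/1 0/2/0 0/2/1 1/0/0 1/0/1 1/1/0 1/1/1 1/2/0 1/2/1}
target 0/0/0 ∈ {SC,TSO,PSO}

SC:yes TSO:yes PSO:yes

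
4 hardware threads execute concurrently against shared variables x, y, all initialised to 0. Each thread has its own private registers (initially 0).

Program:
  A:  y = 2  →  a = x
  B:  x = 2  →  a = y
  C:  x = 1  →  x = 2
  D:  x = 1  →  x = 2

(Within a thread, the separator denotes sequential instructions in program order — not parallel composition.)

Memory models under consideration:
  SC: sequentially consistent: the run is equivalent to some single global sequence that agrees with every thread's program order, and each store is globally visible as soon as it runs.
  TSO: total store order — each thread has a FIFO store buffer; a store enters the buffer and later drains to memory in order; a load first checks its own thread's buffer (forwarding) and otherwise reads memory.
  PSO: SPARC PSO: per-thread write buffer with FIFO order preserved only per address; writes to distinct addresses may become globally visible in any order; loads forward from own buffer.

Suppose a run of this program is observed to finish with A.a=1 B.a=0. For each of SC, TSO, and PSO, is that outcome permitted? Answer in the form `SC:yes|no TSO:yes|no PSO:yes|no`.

SC:yes TSO:yes PSO:yes

outcome vector order: (A.a,B.a)
SC: 5 outcomes — {(0,2), (1,0), (1,2), (2,0), (2,2)}
TSO: 6 outcomes — {(0,0), (0,2), (1,0), (1,2), (2,0), (2,2)}
PSO: 6 outcomes — {(0,0), (0,2), (1,0), (1,2), (2,0), (2,2)}
target (1,0) ∈ {SC,TSO,PSO}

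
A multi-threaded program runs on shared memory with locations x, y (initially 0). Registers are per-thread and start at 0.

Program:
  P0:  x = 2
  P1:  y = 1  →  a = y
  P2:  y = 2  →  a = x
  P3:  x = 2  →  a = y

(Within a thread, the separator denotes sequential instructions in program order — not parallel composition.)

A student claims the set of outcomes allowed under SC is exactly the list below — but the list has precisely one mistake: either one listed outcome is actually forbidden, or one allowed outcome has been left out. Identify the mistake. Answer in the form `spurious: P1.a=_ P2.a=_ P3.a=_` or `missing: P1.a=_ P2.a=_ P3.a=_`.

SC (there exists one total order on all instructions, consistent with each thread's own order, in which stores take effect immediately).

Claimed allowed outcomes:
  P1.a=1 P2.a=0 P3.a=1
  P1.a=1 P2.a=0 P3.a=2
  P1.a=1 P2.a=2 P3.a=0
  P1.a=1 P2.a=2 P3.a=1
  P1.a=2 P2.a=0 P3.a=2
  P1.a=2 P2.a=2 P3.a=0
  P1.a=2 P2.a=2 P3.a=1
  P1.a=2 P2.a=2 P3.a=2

missing: P1.a=1 P2.a=2 P3.a=2

outcome vector order: (P1.a,P2.a,P3.a)
under SC → 101, 102, 120, 121, 122, 202, 220, 221, 222
SC∖claimed = {122}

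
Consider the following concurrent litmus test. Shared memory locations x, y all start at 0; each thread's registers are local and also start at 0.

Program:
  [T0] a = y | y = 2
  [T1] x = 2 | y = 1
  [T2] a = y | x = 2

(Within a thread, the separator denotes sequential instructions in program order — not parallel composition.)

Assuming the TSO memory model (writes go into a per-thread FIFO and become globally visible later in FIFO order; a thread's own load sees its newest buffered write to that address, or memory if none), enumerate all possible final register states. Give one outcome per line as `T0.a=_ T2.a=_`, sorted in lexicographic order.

outcome vector order: (T0.a,T2.a)
|TSO outcomes| = 6

T0.a=0 T2.a=0
T0.a=0 T2.a=1
T0.a=0 T2.a=2
T0.a=1 T2.a=0
T0.a=1 T2.a=1
T0.a=1 T2.a=2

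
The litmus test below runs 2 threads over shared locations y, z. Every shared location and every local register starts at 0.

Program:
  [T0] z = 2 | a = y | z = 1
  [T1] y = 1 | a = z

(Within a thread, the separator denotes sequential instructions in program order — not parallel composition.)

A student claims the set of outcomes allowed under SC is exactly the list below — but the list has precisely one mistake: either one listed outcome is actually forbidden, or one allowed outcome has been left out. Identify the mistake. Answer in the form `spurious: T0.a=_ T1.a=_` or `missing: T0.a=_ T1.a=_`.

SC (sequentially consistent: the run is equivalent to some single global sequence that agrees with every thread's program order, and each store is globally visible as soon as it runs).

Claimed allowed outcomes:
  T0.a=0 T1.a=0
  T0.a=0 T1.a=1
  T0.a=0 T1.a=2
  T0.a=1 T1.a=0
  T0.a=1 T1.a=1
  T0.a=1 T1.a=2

spurious: T0.a=0 T1.a=0

outcome vector order: (T0.a,T1.a)
SC: 5 outcomes — {(0,1), (0,2), (1,0), (1,1), (1,2)}
claimed∖SC = {(0,0)}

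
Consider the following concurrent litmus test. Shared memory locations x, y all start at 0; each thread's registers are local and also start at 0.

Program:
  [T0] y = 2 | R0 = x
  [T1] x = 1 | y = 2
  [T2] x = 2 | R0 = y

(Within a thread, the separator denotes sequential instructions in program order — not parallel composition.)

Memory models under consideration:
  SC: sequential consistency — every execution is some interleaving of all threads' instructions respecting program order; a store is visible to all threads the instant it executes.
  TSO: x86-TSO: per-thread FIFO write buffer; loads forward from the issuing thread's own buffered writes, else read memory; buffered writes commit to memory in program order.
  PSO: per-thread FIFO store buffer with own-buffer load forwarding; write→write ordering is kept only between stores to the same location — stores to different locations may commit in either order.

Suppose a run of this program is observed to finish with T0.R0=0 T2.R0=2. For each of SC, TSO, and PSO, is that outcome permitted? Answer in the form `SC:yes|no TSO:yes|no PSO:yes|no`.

SC:yes TSO:yes PSO:yes

outcome vector order: (T0.R0,T2.R0)
under SC → 0/2; 1/0; 1/2; 2/0; 2/2
under TSO → 0/0; 0/2; 1/0; 1/2; 2/0; 2/2
under PSO → 0/0; 0/2; 1/0; 1/2; 2/0; 2/2
target 0/2 ∈ {SC,TSO,PSO}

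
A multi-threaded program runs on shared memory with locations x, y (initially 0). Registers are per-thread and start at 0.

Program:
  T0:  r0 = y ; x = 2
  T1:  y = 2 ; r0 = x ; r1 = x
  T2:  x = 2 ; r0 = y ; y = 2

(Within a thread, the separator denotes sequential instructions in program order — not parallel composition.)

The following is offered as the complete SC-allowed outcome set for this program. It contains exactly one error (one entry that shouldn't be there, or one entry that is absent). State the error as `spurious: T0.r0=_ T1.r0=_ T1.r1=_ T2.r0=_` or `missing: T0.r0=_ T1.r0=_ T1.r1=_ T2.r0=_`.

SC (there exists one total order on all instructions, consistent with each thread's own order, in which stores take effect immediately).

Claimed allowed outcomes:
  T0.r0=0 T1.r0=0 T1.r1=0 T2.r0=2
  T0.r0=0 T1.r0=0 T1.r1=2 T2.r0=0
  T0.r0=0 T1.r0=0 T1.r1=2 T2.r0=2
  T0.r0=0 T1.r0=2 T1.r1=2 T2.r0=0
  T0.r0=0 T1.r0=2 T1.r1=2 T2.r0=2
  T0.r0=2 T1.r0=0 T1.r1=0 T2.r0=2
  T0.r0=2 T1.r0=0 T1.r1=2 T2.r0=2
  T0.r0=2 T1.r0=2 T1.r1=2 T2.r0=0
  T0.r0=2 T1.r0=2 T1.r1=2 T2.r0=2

outcome vector order: (T0.r0,T1.r0,T1.r1,T2.r0)
under SC → (0,0,0,2), (0,0,2,2), (0,2,2,0), (0,2,2,2), (2,0,0,2), (2,0,2,2), (2,2,2,0), (2,2,2,2)
claimed∖SC = {(0,0,2,0)}

spurious: T0.r0=0 T1.r0=0 T1.r1=2 T2.r0=0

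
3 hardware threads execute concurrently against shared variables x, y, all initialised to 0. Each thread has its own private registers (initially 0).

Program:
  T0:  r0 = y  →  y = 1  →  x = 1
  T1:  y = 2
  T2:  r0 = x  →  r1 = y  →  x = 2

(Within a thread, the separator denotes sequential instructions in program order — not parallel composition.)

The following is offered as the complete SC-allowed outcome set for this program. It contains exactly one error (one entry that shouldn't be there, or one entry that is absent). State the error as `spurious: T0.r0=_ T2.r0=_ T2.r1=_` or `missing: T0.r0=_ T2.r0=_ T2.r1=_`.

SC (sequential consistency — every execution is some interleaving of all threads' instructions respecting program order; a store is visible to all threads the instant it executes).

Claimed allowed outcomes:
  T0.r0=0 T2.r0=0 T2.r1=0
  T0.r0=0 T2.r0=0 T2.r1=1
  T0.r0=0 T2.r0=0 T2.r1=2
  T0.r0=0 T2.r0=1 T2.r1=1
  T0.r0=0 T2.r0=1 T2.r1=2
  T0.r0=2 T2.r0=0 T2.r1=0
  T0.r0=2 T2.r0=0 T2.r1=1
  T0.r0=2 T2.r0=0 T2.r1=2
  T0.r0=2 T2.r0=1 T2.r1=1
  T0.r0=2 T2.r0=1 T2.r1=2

spurious: T0.r0=2 T2.r0=1 T2.r1=2

outcome vector order: (T0.r0,T2.r0,T2.r1)
SC (9): (0,0,0); (0,0,1); (0,0,2); (0,1,1); (0,1,2); (2,0,0); (2,0,1); (2,0,2); (2,1,1)
claimed∖SC = {(2,1,2)}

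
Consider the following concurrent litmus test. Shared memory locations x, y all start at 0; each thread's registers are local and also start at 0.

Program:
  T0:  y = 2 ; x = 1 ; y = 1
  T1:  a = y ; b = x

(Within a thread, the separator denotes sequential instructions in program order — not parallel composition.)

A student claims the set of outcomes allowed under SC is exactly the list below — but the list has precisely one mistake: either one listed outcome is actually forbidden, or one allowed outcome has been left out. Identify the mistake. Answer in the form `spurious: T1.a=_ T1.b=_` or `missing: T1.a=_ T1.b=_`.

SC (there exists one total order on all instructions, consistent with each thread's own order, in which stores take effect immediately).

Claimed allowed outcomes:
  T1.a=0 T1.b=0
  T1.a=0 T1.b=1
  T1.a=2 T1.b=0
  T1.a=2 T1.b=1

outcome vector order: (T1.a,T1.b)
under SC → 00, 01, 11, 20, 21
SC∖claimed = {11}

missing: T1.a=1 T1.b=1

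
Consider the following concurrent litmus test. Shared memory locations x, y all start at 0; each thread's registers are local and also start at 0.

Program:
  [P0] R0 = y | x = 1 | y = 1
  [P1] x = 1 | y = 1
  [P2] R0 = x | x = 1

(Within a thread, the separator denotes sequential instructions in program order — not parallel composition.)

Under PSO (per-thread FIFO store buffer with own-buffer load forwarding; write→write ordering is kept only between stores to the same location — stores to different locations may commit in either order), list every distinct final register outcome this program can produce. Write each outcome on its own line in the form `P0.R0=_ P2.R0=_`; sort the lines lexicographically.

P0.R0=0 P2.R0=0
P0.R0=0 P2.R0=1
P0.R0=1 P2.R0=0
P0.R0=1 P2.R0=1

outcome vector order: (P0.R0,P2.R0)
|PSO outcomes| = 4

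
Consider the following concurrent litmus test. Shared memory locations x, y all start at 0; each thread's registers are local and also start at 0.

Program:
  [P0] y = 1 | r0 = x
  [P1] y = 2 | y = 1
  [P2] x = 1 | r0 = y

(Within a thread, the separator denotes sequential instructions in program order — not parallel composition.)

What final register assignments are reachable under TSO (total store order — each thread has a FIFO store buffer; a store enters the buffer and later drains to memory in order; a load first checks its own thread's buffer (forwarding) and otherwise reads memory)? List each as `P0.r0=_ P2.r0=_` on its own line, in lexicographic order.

outcome vector order: (P0.r0,P2.r0)
|TSO outcomes| = 6

P0.r0=0 P2.r0=0
P0.r0=0 P2.r0=1
P0.r0=0 P2.r0=2
P0.r0=1 P2.r0=0
P0.r0=1 P2.r0=1
P0.r0=1 P2.r0=2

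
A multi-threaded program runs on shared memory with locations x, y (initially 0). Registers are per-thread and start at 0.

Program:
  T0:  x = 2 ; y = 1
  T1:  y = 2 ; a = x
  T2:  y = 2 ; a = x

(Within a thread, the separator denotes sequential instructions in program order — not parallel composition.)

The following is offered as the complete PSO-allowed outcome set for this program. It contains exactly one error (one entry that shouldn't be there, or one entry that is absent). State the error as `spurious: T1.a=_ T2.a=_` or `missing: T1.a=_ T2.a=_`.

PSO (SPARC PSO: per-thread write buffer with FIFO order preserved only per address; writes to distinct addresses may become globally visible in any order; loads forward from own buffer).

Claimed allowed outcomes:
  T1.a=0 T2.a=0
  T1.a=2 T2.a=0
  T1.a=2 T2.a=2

missing: T1.a=0 T2.a=2

outcome vector order: (T1.a,T2.a)
[PSO] allowed = {(0,0); (0,2); (2,0); (2,2)}
PSO∖claimed = {(0,2)}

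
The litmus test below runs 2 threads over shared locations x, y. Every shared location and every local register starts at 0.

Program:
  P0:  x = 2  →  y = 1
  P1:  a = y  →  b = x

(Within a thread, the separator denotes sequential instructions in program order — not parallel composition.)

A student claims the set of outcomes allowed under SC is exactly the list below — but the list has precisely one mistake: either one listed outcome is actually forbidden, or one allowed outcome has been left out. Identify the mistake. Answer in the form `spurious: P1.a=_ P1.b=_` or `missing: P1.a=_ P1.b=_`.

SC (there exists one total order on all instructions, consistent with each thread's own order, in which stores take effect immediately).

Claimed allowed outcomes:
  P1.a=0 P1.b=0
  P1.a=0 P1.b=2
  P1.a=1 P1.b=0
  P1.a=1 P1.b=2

spurious: P1.a=1 P1.b=0

outcome vector order: (P1.a,P1.b)
SC (3): (0,0), (0,2), (1,2)
claimed∖SC = {(1,0)}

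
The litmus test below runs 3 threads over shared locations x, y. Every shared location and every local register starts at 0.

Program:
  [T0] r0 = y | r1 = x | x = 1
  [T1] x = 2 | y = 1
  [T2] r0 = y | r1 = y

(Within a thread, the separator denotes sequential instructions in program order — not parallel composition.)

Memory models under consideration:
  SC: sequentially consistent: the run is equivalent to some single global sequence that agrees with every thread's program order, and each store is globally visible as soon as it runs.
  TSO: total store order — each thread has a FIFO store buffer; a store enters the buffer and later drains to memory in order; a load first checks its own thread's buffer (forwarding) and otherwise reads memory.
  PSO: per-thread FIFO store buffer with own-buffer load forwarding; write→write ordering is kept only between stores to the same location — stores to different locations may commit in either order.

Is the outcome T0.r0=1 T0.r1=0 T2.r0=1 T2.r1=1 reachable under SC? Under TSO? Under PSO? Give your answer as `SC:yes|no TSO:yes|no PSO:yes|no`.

outcome vector order: (T0.r0,T0.r1,T2.r0,T2.r1)
[SC] allowed = {0000, 0001, 0011, 0200, 0201, 0211, 1200, 1201, 1211}
[TSO] allowed = {0000, 0001, 0011, 0200, 0201, 0211, 1200, 1201, 1211}
[PSO] allowed = {0000, 0001, 0011, 0200, 0201, 0211, 1000, 1001, 1011, 1200, 1201, 1211}
target 1011 ∈ {PSO}

SC:no TSO:no PSO:yes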